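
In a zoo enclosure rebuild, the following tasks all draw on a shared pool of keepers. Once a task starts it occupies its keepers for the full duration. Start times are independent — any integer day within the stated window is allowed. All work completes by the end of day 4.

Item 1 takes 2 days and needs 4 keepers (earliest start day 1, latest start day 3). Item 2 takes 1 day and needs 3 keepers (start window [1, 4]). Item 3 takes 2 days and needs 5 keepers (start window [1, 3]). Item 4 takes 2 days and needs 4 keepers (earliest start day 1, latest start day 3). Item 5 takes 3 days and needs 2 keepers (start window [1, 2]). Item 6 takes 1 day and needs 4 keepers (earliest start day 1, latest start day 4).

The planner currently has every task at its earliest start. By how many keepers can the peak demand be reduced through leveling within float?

Early-start peak: d1:22  d2:15  d3:2  d4:0 ⇒ 22.
Leveled (Item 1@1, Item 2@3, Item 3@3, Item 4@1, Item 5@1, Item 6@4): d1:10  d2:10  d3:10  d4:9 ⇒ 10.
Reduction 22 − 10 = 12.

12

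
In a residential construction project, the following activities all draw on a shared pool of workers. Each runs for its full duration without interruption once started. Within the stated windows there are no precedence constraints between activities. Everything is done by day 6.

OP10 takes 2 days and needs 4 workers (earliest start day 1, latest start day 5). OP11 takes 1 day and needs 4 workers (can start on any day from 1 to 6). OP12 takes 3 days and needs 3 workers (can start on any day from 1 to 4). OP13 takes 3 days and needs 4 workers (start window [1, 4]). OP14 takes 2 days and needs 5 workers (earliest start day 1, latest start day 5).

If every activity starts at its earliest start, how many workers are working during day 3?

7

At early start, day 3 has: OP12, OP13.
Demand: 3 + 4 = 7.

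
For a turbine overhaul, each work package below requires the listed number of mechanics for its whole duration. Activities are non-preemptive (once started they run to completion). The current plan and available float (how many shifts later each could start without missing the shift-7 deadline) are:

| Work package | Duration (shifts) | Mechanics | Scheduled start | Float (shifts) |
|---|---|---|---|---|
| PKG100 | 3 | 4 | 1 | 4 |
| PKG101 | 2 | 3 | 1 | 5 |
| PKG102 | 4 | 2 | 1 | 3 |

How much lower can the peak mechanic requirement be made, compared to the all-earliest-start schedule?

Early-start peak: s1:9  s2:9  s3:6  s4:2  s5:0  s6:0  s7:0 ⇒ 9.
Leveled (PKG100@1, PKG101@4, PKG102@4): s1:4  s2:4  s3:4  s4:5  s5:5  s6:2  s7:2 ⇒ 5.
Reduction 9 − 5 = 4.

4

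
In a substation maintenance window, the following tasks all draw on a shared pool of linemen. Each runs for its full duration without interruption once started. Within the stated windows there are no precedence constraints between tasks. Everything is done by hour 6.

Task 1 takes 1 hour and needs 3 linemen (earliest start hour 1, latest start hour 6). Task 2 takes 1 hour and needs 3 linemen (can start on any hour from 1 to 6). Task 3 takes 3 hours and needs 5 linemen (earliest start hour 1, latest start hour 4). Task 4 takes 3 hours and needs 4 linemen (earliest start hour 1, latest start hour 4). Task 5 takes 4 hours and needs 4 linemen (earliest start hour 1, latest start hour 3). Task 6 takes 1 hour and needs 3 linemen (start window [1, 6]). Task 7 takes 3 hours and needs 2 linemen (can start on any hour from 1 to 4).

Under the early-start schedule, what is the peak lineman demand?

Early-start schedule: Task 1@1, Task 2@1, Task 3@1, Task 4@1, Task 5@1, Task 6@1, Task 7@1.
Load per hour: hour 1: 24, hour 2: 15, hour 3: 15, hour 4: 4, hour 5: 0, hour 6: 0.
Peak is 24.

24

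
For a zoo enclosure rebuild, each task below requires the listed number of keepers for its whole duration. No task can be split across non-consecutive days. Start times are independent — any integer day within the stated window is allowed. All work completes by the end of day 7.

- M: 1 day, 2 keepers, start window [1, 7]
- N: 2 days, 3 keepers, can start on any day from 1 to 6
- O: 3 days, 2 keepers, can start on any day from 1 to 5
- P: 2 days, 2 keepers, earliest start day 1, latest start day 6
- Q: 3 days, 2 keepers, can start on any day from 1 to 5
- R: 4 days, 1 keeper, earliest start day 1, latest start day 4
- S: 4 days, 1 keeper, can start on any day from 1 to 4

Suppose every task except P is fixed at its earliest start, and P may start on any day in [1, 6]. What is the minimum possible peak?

P@1: d1:13  d2:11  d3:6  d4:2  d5:0  d6:0  d7:0 → peak 13
P@2: d1:11  d2:11  d3:8  d4:2  d5:0  d6:0  d7:0 → peak 11
P@3: d1:11  d2:9  d3:8  d4:4  d5:0  d6:0  d7:0 → peak 11
P@4: d1:11  d2:9  d3:6  d4:4  d5:2  d6:0  d7:0 → peak 11
P@5: d1:11  d2:9  d3:6  d4:2  d5:2  d6:2  d7:0 → peak 11
P@6: d1:11  d2:9  d3:6  d4:2  d5:0  d6:2  d7:2 → peak 11
Best is P@2, peak 11.

11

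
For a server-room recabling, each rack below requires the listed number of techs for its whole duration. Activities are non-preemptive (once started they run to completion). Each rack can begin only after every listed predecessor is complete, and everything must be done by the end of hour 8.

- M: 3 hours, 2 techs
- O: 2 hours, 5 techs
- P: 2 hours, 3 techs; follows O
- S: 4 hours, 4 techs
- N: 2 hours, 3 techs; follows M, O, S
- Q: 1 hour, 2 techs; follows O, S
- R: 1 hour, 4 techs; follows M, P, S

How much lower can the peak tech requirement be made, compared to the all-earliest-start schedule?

4

Early-start peak: h1:11  h2:11  h3:9  h4:7  h5:9  h6:3  h7:0  h8:0 ⇒ 11.
Leveled (M@1, O@1, P@4, S@3, N@7, Q@7, R@8): h1:7  h2:7  h3:6  h4:7  h5:7  h6:4  h7:5  h8:7 ⇒ 7.
Reduction 11 − 7 = 4.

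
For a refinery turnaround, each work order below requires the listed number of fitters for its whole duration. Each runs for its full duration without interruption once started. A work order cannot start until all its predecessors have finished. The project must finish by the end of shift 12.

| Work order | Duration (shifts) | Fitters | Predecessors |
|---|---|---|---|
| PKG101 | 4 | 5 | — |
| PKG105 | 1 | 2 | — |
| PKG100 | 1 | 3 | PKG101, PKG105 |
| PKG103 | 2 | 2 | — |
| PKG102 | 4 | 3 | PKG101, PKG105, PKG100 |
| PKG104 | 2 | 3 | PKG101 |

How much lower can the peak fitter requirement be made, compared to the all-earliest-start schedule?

4

Early-start peak: s1:9  s2:7  s3:5  s4:5  s5:6  s6:6  s7:3  s8:3  s9:3  s10:0  s11:0  s12:0 ⇒ 9.
Leveled (PKG101@1, PKG105@5, PKG100@6, PKG103@5, PKG102@7, PKG104@11): s1:5  s2:5  s3:5  s4:5  s5:4  s6:5  s7:3  s8:3  s9:3  s10:3  s11:3  s12:3 ⇒ 5.
Reduction 9 − 5 = 4.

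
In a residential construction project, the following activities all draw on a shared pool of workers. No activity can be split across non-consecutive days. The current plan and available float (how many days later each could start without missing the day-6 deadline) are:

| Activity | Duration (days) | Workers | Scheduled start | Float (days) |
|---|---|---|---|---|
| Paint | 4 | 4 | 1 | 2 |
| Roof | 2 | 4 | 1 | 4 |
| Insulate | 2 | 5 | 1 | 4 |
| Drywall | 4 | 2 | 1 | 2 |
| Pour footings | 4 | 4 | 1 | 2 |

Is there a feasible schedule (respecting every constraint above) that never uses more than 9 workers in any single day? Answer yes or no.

Total worker-days = 58; over 6 days the average is 58/6 > 9, so some day must exceed 9.

no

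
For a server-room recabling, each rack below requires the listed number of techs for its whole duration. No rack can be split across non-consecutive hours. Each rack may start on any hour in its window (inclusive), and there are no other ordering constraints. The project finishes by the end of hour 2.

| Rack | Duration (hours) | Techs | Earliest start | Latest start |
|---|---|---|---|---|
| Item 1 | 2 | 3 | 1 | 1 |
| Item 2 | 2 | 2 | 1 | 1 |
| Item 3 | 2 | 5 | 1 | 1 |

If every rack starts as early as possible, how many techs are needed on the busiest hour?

Early-start schedule: Item 1@1, Item 2@1, Item 3@1.
Load per hour: hour 1: 10, hour 2: 10.
Peak is 10.

10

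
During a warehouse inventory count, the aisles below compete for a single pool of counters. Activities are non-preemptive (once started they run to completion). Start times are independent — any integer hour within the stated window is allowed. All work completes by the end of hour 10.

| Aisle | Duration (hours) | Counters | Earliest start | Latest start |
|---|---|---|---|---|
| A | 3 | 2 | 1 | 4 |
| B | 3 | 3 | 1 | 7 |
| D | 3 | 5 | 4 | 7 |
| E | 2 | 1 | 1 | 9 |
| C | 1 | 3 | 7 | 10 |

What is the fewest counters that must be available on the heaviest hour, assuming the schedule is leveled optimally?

Early-start (A@1, B@1, D@4, E@1, C@7) gives peak 6: h1:6  h2:6  h3:5  h4:5  h5:5  h6:5  h7:3  h8:0  h9:0  h10:0.
Shift E→7.
Schedule A@1, B@1, D@4, E@7, C@7: h1:5  h2:5  h3:5  h4:5  h5:5  h6:5  h7:4  h8:1  h9:0  h10:0 — peak 5.

5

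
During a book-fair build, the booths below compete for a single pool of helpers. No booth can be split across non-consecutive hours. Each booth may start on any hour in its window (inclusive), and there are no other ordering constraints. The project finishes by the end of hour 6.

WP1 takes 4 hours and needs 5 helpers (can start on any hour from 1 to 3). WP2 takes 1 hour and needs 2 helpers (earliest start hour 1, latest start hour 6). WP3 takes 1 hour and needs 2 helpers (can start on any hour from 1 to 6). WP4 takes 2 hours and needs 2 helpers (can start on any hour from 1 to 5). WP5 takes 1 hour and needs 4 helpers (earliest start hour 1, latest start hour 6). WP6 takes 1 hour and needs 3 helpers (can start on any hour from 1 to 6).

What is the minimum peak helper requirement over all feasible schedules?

7

Early-start (WP1@1, WP2@1, WP3@1, WP4@1, WP5@1, WP6@1) gives peak 18: h1:18  h2:7  h3:5  h4:5  h5:0  h6:0.
Shift WP3→2, WP4→3, WP5→5, WP6→5.
Schedule WP1@1, WP2@1, WP3@2, WP4@3, WP5@5, WP6@5: h1:7  h2:7  h3:7  h4:7  h5:7  h6:0 — peak 7.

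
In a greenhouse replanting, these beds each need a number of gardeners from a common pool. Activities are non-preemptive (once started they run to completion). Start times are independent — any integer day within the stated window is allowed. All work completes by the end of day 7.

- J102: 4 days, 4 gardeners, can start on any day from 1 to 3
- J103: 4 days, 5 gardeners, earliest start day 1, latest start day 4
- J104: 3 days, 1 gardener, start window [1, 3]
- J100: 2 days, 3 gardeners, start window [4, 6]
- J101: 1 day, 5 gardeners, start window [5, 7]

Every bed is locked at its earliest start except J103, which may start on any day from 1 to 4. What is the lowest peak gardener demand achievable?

J103@1: d1:10  d2:10  d3:10  d4:12  d5:8  d6:0  d7:0 → peak 12
J103@2: d1:5  d2:10  d3:10  d4:12  d5:13  d6:0  d7:0 → peak 13
J103@3: d1:5  d2:5  d3:10  d4:12  d5:13  d6:5  d7:0 → peak 13
J103@4: d1:5  d2:5  d3:5  d4:12  d5:13  d6:5  d7:5 → peak 13
Best is J103@1, peak 12.

12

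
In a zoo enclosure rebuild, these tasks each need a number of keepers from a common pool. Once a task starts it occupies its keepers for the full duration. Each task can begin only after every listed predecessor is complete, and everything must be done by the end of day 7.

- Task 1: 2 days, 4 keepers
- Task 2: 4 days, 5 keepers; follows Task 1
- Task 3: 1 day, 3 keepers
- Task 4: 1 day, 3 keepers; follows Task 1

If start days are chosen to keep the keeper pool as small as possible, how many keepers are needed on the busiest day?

Early-start (Task 1@1, Task 2@3, Task 3@1, Task 4@3) gives peak 8: d1:7  d2:4  d3:8  d4:5  d5:5  d6:5  d7:0.
Shift Task 3→7, Task 4→7.
Schedule Task 1@1, Task 2@3, Task 3@7, Task 4@7: d1:4  d2:4  d3:5  d4:5  d5:5  d6:5  d7:6 — peak 6.

6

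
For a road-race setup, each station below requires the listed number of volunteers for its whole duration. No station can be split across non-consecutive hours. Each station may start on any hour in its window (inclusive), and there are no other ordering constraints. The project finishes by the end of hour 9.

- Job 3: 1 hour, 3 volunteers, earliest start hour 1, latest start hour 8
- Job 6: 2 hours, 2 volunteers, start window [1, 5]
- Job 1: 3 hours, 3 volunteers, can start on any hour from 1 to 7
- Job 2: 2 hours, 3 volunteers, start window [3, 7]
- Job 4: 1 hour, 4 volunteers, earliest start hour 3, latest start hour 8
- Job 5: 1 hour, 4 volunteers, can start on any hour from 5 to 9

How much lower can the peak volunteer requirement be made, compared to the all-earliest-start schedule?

5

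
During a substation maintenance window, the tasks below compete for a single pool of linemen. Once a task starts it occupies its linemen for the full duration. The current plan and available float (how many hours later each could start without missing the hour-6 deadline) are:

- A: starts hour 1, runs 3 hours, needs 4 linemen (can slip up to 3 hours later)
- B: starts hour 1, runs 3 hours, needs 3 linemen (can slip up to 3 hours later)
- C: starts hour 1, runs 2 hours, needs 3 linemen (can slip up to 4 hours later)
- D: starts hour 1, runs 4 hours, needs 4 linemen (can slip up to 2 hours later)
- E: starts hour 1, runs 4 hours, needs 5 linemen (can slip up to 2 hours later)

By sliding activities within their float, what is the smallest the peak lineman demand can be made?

13

Early-start (A@1, B@1, C@1, D@1, E@1) gives peak 19: h1:19  h2:19  h3:16  h4:9  h5:0  h6:0.
Shift B→4, E→3.
Schedule A@1, B@4, C@1, D@1, E@3: h1:11  h2:11  h3:13  h4:12  h5:8  h6:8 — peak 13.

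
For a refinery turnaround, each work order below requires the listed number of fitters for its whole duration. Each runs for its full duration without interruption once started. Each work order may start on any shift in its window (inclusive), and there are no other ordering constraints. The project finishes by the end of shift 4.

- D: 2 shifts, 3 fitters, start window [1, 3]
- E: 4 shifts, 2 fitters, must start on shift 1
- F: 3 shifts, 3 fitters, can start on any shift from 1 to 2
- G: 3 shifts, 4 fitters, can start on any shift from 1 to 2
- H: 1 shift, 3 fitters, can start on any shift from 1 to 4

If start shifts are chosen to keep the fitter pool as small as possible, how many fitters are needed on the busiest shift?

12

Early-start (D@1, E@1, F@1, G@1, H@1) gives peak 15: s1:15  s2:12  s3:9  s4:2.
Shift H→3.
Schedule D@1, E@1, F@1, G@1, H@3: s1:12  s2:12  s3:12  s4:2 — peak 12.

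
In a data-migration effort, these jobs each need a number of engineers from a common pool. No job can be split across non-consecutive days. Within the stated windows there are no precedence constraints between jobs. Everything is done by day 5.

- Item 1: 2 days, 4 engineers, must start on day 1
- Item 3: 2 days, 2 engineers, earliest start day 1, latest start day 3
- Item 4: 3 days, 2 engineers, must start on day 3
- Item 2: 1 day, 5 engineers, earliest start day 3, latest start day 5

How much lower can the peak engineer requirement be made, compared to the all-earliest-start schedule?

Early-start peak: d1:6  d2:6  d3:7  d4:2  d5:2 ⇒ 7.
Leveled (Item 1@1, Item 3@1, Item 4@3, Item 2@3): d1:6  d2:6  d3:7  d4:2  d5:2 ⇒ 7.
Reduction 7 − 7 = 0.

0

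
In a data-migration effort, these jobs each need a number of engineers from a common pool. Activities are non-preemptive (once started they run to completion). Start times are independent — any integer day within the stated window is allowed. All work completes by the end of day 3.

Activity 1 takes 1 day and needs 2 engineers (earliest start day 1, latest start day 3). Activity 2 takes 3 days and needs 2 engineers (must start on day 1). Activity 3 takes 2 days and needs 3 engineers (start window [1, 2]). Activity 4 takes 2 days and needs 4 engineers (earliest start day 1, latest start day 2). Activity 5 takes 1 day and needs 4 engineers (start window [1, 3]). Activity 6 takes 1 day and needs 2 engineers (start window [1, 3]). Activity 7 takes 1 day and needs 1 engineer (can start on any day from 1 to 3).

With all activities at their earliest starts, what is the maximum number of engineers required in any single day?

Early-start schedule: Activity 1@1, Activity 2@1, Activity 3@1, Activity 4@1, Activity 5@1, Activity 6@1, Activity 7@1.
Load per day: day 1: 18, day 2: 9, day 3: 2.
Peak is 18.

18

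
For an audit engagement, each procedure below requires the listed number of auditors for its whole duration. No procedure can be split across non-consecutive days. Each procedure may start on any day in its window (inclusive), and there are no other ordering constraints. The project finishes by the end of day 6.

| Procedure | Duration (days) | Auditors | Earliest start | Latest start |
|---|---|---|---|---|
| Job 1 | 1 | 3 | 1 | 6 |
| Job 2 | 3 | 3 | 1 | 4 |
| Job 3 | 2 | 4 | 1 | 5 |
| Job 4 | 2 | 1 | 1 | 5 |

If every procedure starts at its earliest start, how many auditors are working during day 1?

11

At early start, day 1 has: Job 1, Job 2, Job 3, Job 4.
Demand: 3 + 3 + 4 + 1 = 11.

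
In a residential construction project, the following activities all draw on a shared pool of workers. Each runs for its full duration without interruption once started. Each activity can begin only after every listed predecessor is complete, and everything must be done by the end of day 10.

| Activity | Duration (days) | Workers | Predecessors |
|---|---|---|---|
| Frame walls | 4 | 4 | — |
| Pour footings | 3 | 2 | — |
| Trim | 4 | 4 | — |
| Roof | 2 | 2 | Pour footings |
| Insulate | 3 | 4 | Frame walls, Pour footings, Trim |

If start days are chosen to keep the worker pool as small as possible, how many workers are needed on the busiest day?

Early-start (Frame walls@1, Pour footings@1, Trim@1, Roof@4, Insulate@5) gives peak 10: d1:10  d2:10  d3:10  d4:10  d5:6  d6:4  d7:4  d8:0  d9:0  d10:0.
Shift Trim→4, Roof→5, Insulate→8.
Schedule Frame walls@1, Pour footings@1, Trim@4, Roof@5, Insulate@8: d1:6  d2:6  d3:6  d4:8  d5:6  d6:6  d7:4  d8:4  d9:4  d10:4 — peak 8.

8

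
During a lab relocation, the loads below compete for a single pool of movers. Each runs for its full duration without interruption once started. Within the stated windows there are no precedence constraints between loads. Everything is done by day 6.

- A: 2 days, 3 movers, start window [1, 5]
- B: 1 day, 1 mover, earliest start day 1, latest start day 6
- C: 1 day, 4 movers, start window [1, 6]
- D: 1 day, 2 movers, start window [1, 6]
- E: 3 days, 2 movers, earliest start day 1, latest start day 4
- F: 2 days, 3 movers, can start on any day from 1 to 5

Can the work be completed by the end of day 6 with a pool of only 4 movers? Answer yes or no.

no

Total mover-days = 25; over 6 days the average is 25/6 > 4, so some day must exceed 4.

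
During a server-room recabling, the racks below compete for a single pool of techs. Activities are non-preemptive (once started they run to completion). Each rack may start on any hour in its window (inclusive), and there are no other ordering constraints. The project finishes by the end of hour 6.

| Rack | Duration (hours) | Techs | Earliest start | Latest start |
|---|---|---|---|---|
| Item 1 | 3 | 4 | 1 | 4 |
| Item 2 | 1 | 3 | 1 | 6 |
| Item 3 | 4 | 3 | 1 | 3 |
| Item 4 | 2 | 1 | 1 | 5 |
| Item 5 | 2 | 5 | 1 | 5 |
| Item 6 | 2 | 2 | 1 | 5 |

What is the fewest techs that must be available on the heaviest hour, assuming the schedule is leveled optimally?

8

Early-start (Item 1@1, Item 2@1, Item 3@1, Item 4@1, Item 5@1, Item 6@1) gives peak 18: h1:18  h2:15  h3:7  h4:3  h5:0  h6:0.
Shift Item 2→4, Item 5→5, Item 6→4.
Schedule Item 1@1, Item 2@4, Item 3@1, Item 4@1, Item 5@5, Item 6@4: h1:8  h2:8  h3:7  h4:8  h5:7  h6:5 — peak 8.
Total tech-hours = 43 over 6 hours ⇒ peak ≥ ⌈43/6⌉ = 8, so 8 is optimal.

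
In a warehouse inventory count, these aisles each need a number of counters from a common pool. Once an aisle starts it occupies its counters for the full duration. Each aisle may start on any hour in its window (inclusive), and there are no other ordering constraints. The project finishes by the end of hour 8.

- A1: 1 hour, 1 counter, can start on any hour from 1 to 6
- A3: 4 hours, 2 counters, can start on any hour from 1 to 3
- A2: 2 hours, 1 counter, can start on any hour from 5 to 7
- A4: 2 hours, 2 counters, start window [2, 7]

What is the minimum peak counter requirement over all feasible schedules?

Early-start (A1@1, A3@1, A2@5, A4@2) gives peak 4: h1:3  h2:4  h3:4  h4:2  h5:1  h6:1  h7:0  h8:0.
Shift A1→5, A4→7.
Schedule A1@5, A3@1, A2@5, A4@7: h1:2  h2:2  h3:2  h4:2  h5:2  h6:1  h7:2  h8:2 — peak 2.
Total counter-hours = 15 over 8 hours ⇒ peak ≥ ⌈15/8⌉ = 2, so 2 is optimal.

2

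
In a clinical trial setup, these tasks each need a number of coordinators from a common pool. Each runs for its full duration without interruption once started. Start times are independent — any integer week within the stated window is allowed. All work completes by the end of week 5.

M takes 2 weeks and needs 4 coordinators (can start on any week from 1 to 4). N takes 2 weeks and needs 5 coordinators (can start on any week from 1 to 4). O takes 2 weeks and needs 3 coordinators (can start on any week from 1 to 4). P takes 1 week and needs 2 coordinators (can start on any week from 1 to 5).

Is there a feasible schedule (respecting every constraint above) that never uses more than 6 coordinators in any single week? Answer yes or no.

no

The minimum achievable peak is 7; 6 < 7, so no feasible schedule stays within the cap.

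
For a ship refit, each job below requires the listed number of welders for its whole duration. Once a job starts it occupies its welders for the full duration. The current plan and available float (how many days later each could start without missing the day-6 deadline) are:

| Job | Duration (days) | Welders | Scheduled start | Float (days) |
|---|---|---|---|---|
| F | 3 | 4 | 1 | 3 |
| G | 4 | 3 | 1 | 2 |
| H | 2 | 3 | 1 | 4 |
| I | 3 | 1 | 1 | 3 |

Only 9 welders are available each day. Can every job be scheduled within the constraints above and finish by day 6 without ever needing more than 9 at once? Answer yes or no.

Schedule F@1, G@1, H@4, I@4: d1:7  d2:7  d3:7  d4:7  d5:4  d6:1 — peak 7 ≤ 9.

yes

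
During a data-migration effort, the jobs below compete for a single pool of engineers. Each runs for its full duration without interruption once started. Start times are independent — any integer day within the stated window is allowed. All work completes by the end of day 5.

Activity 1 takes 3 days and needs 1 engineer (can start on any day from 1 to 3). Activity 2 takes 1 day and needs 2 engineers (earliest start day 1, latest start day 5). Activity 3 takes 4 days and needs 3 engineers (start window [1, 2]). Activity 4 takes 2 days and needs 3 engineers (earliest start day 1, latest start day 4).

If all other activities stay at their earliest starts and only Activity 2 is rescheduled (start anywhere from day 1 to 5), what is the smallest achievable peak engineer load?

Activity 2@1: d1:9  d2:7  d3:4  d4:3  d5:0 → peak 9
Activity 2@2: d1:7  d2:9  d3:4  d4:3  d5:0 → peak 9
Activity 2@3: d1:7  d2:7  d3:6  d4:3  d5:0 → peak 7
Activity 2@4: d1:7  d2:7  d3:4  d4:5  d5:0 → peak 7
Activity 2@5: d1:7  d2:7  d3:4  d4:3  d5:2 → peak 7
Best is Activity 2@3, peak 7.

7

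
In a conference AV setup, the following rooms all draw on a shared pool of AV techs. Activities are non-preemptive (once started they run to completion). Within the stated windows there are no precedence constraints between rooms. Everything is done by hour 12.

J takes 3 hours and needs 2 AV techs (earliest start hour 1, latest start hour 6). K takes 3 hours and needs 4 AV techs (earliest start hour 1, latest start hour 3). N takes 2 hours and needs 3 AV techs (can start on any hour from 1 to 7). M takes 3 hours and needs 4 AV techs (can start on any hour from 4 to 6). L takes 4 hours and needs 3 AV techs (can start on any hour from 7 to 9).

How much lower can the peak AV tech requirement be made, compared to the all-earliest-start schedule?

3

Early-start peak: h1:9  h2:9  h3:6  h4:4  h5:4  h6:4  h7:3  h8:3  h9:3  h10:3  h11:0  h12:0 ⇒ 9.
Leveled (J@1, K@1, N@4, M@6, L@9): h1:6  h2:6  h3:6  h4:3  h5:3  h6:4  h7:4  h8:4  h9:3  h10:3  h11:3  h12:3 ⇒ 6.
Reduction 9 − 6 = 3.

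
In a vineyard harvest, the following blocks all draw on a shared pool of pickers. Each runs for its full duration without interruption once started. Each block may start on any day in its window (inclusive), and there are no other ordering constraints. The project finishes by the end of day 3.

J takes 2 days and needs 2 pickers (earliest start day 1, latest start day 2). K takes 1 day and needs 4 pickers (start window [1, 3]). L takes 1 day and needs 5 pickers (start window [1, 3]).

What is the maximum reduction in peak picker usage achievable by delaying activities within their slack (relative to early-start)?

5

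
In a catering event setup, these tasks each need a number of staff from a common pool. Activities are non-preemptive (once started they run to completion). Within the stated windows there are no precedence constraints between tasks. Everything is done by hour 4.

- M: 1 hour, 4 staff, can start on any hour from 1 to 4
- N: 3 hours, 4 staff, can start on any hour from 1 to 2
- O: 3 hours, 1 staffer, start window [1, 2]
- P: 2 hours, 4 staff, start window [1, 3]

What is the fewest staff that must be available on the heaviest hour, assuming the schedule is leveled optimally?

Early-start (M@1, N@1, O@1, P@1) gives peak 13: h1:13  h2:9  h3:5  h4:0.
Shift P→2.
Schedule M@1, N@1, O@1, P@2: h1:9  h2:9  h3:9  h4:0 — peak 9.

9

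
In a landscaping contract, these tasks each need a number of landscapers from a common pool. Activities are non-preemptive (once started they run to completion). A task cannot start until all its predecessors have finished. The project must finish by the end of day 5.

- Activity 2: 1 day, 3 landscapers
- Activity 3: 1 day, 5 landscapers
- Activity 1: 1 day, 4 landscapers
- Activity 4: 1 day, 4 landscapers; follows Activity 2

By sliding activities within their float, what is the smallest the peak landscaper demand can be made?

Early-start (Activity 2@1, Activity 3@1, Activity 1@1, Activity 4@2) gives peak 12: d1:12  d2:4  d3:0  d4:0  d5:0.
Shift Activity 3→2, Activity 1→3, Activity 4→4.
Schedule Activity 2@1, Activity 3@2, Activity 1@3, Activity 4@4: d1:3  d2:5  d3:4  d4:4  d5:0 — peak 5.

5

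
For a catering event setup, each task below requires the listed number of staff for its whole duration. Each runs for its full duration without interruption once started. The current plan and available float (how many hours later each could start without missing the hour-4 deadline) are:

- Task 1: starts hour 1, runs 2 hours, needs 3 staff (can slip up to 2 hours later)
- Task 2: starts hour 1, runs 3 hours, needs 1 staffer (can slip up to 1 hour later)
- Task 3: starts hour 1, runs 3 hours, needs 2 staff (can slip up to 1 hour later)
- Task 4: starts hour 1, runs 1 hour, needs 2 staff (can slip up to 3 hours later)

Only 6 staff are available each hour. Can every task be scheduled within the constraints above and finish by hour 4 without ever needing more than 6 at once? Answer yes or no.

Schedule Task 1@1, Task 2@1, Task 3@1, Task 4@3: h1:6  h2:6  h3:5  h4:0 — peak 6 ≤ 6.

yes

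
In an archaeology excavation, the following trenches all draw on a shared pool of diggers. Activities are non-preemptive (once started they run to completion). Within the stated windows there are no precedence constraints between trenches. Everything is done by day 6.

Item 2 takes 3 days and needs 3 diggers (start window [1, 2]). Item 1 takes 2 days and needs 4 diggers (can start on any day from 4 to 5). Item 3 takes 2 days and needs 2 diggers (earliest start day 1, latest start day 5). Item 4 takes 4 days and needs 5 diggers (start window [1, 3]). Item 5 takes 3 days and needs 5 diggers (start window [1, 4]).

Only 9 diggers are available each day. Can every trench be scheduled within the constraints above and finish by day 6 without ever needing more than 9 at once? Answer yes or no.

no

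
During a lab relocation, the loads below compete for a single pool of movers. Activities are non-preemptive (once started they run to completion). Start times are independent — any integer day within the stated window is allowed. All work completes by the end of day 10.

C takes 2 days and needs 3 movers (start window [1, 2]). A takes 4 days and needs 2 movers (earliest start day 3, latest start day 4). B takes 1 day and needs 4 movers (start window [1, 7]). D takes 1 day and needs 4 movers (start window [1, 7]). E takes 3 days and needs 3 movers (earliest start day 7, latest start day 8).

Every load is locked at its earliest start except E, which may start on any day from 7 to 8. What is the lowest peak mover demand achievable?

11

E@7: d1:11  d2:3  d3:2  d4:2  d5:2  d6:2  d7:3  d8:3  d9:3  d10:0 → peak 11
E@8: d1:11  d2:3  d3:2  d4:2  d5:2  d6:2  d7:0  d8:3  d9:3  d10:3 → peak 11
Best is E@7, peak 11.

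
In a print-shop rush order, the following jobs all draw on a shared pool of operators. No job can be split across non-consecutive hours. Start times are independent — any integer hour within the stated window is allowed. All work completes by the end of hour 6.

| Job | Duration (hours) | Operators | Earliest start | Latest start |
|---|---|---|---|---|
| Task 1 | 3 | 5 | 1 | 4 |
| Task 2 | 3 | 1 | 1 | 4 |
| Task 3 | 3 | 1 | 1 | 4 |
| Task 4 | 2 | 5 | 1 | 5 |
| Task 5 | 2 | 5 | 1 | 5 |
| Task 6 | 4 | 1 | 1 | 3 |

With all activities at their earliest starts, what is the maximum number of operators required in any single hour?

Early-start schedule: Task 1@1, Task 2@1, Task 3@1, Task 4@1, Task 5@1, Task 6@1.
Load per hour: hour 1: 18, hour 2: 18, hour 3: 8, hour 4: 1, hour 5: 0, hour 6: 0.
Peak is 18.

18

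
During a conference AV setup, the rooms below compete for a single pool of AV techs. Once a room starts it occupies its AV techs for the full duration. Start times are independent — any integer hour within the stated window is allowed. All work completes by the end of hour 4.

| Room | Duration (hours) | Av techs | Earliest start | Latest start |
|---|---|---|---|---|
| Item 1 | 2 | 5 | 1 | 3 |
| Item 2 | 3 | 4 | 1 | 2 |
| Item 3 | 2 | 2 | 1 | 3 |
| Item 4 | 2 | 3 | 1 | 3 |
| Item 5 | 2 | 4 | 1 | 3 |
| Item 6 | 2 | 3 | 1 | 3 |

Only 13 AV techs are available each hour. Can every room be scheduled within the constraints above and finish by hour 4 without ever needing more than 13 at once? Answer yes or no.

yes

Schedule Item 1@1, Item 2@1, Item 3@3, Item 4@1, Item 5@3, Item 6@3: h1:12  h2:12  h3:13  h4:9 — peak 13 ≤ 13.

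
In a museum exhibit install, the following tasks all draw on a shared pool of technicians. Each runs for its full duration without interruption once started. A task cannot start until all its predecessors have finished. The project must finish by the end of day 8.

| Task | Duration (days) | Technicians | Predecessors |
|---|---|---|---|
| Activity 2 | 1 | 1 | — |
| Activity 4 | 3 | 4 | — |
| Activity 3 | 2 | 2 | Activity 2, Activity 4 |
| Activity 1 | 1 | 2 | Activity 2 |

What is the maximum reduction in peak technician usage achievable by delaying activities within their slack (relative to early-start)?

2

Early-start peak: d1:5  d2:6  d3:4  d4:2  d5:2  d6:0  d7:0  d8:0 ⇒ 6.
Leveled (Activity 2@1, Activity 4@2, Activity 3@5, Activity 1@5): d1:1  d2:4  d3:4  d4:4  d5:4  d6:2  d7:0  d8:0 ⇒ 4.
Reduction 6 − 4 = 2.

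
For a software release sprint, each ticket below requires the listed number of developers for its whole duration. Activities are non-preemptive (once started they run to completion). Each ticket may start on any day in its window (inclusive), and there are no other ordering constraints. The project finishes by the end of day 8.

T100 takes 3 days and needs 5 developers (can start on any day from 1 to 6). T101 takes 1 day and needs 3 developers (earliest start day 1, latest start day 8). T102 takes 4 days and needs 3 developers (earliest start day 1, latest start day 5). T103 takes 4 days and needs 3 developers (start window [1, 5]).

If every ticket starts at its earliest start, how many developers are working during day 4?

At early start, day 4 has: T102, T103.
Demand: 3 + 3 = 6.

6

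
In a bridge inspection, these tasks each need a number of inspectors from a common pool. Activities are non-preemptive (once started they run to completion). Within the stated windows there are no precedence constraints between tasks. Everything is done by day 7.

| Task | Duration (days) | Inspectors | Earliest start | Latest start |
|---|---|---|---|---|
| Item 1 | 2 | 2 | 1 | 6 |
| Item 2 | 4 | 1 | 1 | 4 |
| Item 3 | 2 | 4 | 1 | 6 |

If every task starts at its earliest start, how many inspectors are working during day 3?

At early start, day 3 has: Item 2.
Demand: 1 = 1.

1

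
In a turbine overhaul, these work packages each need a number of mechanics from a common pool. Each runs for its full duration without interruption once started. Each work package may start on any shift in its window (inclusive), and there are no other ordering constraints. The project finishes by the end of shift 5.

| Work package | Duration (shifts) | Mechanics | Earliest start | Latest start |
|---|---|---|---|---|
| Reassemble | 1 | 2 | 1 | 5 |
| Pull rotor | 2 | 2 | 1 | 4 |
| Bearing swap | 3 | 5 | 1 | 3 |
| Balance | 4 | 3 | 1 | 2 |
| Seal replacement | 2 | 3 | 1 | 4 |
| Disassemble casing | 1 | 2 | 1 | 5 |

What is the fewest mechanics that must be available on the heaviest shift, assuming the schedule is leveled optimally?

9

Early-start (Reassemble@1, Pull rotor@1, Bearing swap@1, Balance@1, Seal replacement@1, Disassemble casing@1) gives peak 17: s1:17  s2:13  s3:8  s4:3  s5:0.
Shift Bearing swap→3, Balance→2.
Schedule Reassemble@1, Pull rotor@1, Bearing swap@3, Balance@2, Seal replacement@1, Disassemble casing@1: s1:9  s2:8  s3:8  s4:8  s5:8 — peak 9.
Total mechanic-shifts = 41 over 5 shifts ⇒ peak ≥ ⌈41/5⌉ = 9, so 9 is optimal.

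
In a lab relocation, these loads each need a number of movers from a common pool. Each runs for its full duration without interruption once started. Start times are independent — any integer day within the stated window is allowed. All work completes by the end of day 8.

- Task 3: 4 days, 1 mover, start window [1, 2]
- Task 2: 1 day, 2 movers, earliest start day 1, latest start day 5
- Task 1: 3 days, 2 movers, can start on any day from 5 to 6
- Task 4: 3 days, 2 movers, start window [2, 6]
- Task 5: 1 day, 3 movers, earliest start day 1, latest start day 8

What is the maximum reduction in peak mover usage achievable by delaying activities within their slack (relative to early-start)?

3

Early-start peak: d1:6  d2:3  d3:3  d4:3  d5:2  d6:2  d7:2  d8:0 ⇒ 6.
Leveled (Task 3@1, Task 2@1, Task 1@5, Task 4@2, Task 5@8): d1:3  d2:3  d3:3  d4:3  d5:2  d6:2  d7:2  d8:3 ⇒ 3.
Reduction 6 − 3 = 3.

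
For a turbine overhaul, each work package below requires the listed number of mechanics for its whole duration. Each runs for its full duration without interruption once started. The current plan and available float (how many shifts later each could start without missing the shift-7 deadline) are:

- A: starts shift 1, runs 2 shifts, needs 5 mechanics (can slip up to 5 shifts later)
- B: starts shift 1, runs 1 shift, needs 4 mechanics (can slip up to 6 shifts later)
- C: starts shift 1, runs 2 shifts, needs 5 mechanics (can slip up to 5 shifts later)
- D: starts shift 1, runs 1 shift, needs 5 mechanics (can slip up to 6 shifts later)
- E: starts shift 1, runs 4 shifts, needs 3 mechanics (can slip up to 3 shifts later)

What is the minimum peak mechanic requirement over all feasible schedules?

Early-start (A@1, B@1, C@1, D@1, E@1) gives peak 22: s1:22  s2:13  s3:3  s4:3  s5:0  s6:0  s7:0.
Shift B→3, C→4, D→6.
Schedule A@1, B@3, C@4, D@6, E@1: s1:8  s2:8  s3:7  s4:8  s5:5  s6:5  s7:0 — peak 8.

8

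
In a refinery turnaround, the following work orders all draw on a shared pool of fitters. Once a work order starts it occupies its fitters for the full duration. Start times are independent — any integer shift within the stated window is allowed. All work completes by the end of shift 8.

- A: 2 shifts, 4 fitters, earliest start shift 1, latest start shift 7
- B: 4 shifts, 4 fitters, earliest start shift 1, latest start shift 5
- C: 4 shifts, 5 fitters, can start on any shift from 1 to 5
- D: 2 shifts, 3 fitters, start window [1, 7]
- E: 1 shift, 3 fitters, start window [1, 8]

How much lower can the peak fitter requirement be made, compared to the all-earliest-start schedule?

11

Early-start peak: s1:19  s2:16  s3:9  s4:9  s5:0  s6:0  s7:0  s8:0 ⇒ 19.
Leveled (A@1, B@1, C@5, D@3, E@5): s1:8  s2:8  s3:7  s4:7  s5:8  s6:5  s7:5  s8:5 ⇒ 8.
Reduction 19 − 8 = 11.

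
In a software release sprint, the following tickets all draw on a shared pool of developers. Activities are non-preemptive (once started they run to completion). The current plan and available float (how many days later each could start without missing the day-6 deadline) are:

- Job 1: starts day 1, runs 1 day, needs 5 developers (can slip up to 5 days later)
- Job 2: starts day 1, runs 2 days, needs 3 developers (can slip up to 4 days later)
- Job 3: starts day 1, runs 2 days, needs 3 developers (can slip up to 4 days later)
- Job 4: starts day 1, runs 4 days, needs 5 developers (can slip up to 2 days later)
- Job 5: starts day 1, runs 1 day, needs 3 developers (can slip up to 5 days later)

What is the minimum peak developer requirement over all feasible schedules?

8

Early-start (Job 1@1, Job 2@1, Job 3@1, Job 4@1, Job 5@1) gives peak 19: d1:19  d2:11  d3:5  d4:5  d5:0  d6:0.
Shift Job 3→2, Job 4→3, Job 5→4.
Schedule Job 1@1, Job 2@1, Job 3@2, Job 4@3, Job 5@4: d1:8  d2:6  d3:8  d4:8  d5:5  d6:5 — peak 8.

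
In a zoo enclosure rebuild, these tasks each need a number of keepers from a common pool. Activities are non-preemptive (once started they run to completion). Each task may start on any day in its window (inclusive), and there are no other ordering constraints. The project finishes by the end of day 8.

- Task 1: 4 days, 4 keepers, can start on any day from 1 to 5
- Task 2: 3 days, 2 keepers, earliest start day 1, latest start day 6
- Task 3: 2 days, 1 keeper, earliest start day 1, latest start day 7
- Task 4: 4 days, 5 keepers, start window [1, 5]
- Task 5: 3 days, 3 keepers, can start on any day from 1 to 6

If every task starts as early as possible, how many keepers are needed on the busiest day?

15

Early-start schedule: Task 1@1, Task 2@1, Task 3@1, Task 4@1, Task 5@1.
Load per day: day 1: 15, day 2: 15, day 3: 14, day 4: 9, day 5: 0, day 6: 0, day 7: 0, day 8: 0.
Peak is 15.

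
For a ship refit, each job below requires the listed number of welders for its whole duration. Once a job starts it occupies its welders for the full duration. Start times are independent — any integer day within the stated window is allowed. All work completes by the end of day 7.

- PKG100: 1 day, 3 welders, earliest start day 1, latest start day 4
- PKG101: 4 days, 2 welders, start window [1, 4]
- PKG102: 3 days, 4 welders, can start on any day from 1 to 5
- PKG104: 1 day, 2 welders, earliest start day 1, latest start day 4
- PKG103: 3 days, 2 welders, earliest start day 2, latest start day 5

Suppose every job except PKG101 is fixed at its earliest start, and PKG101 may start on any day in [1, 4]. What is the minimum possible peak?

9

PKG101@1: d1:11  d2:8  d3:8  d4:4  d5:0  d6:0  d7:0 → peak 11
PKG101@2: d1:9  d2:8  d3:8  d4:4  d5:2  d6:0  d7:0 → peak 9
PKG101@3: d1:9  d2:6  d3:8  d4:4  d5:2  d6:2  d7:0 → peak 9
PKG101@4: d1:9  d2:6  d3:6  d4:4  d5:2  d6:2  d7:2 → peak 9
Best is PKG101@2, peak 9.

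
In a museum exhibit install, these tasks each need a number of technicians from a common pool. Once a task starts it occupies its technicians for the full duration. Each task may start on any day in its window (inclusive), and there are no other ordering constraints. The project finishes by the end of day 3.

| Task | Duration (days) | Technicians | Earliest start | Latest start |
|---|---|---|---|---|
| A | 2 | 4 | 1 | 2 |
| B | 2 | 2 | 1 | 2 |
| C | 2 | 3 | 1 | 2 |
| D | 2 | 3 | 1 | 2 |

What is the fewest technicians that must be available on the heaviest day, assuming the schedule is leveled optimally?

12

Schedule A@1, B@1, C@1, D@1: d1:12  d2:12  d3:0 — peak 12.
No arrangement of the 16 feasible schedules does better.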